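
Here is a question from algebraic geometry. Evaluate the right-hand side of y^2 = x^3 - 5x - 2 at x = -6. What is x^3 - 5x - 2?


Compute x^3 - 5x - 2 at x = -6:
x^3 = (-6)^3 = -216
(-5)*x = (-5)*(-6) = 30
Sum: -216 + 30 - 2 = -188

-188


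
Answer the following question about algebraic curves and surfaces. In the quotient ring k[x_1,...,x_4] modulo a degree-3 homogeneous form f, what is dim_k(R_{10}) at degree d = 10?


For R = k[x_1,...,x_n]/(f) with f homogeneous of degree e:
The Hilbert series is (1 - t^e)/(1 - t)^n.
So h(d) = C(d+n-1, n-1) - C(d-e+n-1, n-1) for d >= e.
With n=4, e=3, d=10:
C(10+4-1, 4-1) = C(13, 3) = 286
C(10-3+4-1, 4-1) = C(10, 3) = 120
h(10) = 286 - 120 = 166

166


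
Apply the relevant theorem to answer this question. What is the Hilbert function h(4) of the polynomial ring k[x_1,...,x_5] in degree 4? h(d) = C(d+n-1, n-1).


The Hilbert function for the polynomial ring in 5 variables is:
h(d) = C(d+n-1, n-1)
h(4) = C(4+5-1, 5-1) = C(8, 4)
= 8! / (4! * 4!)
= 70

70


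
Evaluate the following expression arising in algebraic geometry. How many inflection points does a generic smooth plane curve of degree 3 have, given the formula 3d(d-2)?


For a general smooth plane curve C of degree d, the inflection points are
the intersection of C with its Hessian curve, which has degree 3(d-2).
By Bezout, the total intersection number is d * 3(d-2) = 3 * 3 = 9.
For a general curve every flex is ordinary, so each contributes
multiplicity 1 to C·Hess(C), and the number of distinct inflection
points is 3d(d-2).
Inflection points = 3*3*(3-2) = 3*3*1 = 9

9


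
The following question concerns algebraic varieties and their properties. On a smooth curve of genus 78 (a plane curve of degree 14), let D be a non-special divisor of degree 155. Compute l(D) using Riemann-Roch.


First, compute the genus of a smooth plane curve of degree 14:
g = (d-1)(d-2)/2 = (14-1)(14-2)/2 = 78
For a non-special divisor D (i.e., h^1(D) = 0), Riemann-Roch gives:
l(D) = deg(D) - g + 1
Since deg(D) = 155 >= 2g - 1 = 155, D is non-special.
l(D) = 155 - 78 + 1 = 78

78


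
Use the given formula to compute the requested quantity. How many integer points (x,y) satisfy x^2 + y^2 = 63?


Systematically check integer values of x where x^2 <= 63.
For each valid x, check if 63 - x^2 is a perfect square.
Total integer solutions found: 0

0


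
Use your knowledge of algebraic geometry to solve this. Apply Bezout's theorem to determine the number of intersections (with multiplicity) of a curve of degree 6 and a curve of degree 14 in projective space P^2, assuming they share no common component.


Bezout's theorem states the intersection count equals the product of degrees.
Intersection count = 6 * 14 = 84

84


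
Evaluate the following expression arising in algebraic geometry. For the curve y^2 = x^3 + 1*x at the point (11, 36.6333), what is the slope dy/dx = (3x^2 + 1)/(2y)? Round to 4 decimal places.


Using implicit differentiation of y^2 = x^3 + 1*x:
2y * dy/dx = 3x^2 + 1
dy/dx = (3x^2 + 1)/(2y)
Numerator: 3*11^2 + 1 = 364
Denominator: 2*36.6333 = 73.2666
dy/dx = 364/73.2666 = 4.9682

4.9682


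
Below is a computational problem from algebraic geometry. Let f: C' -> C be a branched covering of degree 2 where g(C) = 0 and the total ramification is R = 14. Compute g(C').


Riemann-Hurwitz formula: 2g' - 2 = d(2g - 2) + R
Given: d = 2, g = 0, R = 14
2g' - 2 = 2*(2*0 - 2) + 14
2g' - 2 = 2*(-2) + 14
2g' - 2 = -4 + 14 = 10
2g' = 12
g' = 6

6


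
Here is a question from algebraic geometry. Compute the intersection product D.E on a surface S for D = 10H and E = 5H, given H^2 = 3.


Using bilinearity of the intersection pairing on a surface S:
(aH).(bH) = ab * (H.H)
We have H^2 = 3.
D.E = (10H).(5H) = 10*5*3
= 50*3
= 150

150


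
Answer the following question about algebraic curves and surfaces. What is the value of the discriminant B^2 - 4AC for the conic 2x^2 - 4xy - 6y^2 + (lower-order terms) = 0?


The discriminant of a conic Ax^2 + Bxy + Cy^2 + ... = 0 is B^2 - 4AC.
B^2 = (-4)^2 = 16
4AC = 4*2*(-6) = -48
Discriminant = 16 + 48 = 64

64


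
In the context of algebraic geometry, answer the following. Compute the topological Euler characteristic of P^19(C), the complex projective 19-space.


The complex projective space P^19 has one cell in each even real dimension 0, 2, ..., 38.
The cohomology groups are H^{2k}(P^19) = Z for k = 0,...,19, and 0 otherwise.
Euler characteristic = sum of Betti numbers = 1 per even-dimensional cohomology group.
chi(P^19) = 19 + 1 = 20

20


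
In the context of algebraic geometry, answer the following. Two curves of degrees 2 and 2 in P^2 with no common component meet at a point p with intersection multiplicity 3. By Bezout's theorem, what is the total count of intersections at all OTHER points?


By Bezout's theorem, the total intersection number is d1 * d2.
Total = 2 * 2 = 4
Intersection multiplicity at p = 3
Remaining intersections = 4 - 3 = 1

1


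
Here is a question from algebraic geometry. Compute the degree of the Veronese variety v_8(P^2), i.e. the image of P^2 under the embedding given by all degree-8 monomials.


The Veronese variety v_8(P^2) has degree d^r.
d^r = 8^2 = 64

64


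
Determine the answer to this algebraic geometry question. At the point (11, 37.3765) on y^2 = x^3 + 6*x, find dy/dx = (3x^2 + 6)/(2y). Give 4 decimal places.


Using implicit differentiation of y^2 = x^3 + 6*x:
2y * dy/dx = 3x^2 + 6
dy/dx = (3x^2 + 6)/(2y)
Numerator: 3*11^2 + 6 = 369
Denominator: 2*37.3765 = 74.753
dy/dx = 369/74.753 = 4.9363

4.9363


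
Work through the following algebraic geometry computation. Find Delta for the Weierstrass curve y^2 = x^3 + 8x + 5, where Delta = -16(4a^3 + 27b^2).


Compute each component:
4a^3 = 4*8^3 = 4*512 = 2048
27b^2 = 27*5^2 = 27*25 = 675
4a^3 + 27b^2 = 2048 + 675 = 2723
Delta = -16*2723 = -43568

-43568


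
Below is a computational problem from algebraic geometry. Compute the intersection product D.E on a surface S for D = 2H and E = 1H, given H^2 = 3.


Using bilinearity of the intersection pairing on a surface S:
(aH).(bH) = ab * (H.H)
We have H^2 = 3.
D.E = (2H).(1H) = 2*1*3
= 2*3
= 6

6


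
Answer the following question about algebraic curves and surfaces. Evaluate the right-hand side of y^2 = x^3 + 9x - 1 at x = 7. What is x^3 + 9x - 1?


Compute x^3 + 9x - 1 at x = 7:
x^3 = 7^3 = 343
9*x = 9*7 = 63
Sum: 343 + 63 - 1 = 405

405


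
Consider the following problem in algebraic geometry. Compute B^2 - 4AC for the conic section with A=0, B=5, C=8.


The discriminant of a conic Ax^2 + Bxy + Cy^2 + ... = 0 is B^2 - 4AC.
B^2 = 5^2 = 25
4AC = 4*0*8 = 0
Discriminant = 25 + 0 = 25

25


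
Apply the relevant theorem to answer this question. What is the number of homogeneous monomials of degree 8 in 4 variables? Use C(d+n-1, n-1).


The number of degree-8 monomials in 4 variables is C(d+n-1, n-1).
= C(8+4-1, 4-1) = C(11, 3)
= 165

165


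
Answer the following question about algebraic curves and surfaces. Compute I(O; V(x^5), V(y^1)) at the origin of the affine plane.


The intersection multiplicity of V(x^a) and V(y^b) at the origin is:
I(O; V(x^5), V(y^1)) = dim_k(k[x,y]/(x^5, y^1))
A basis for k[x,y]/(x^5, y^1) is the set of monomials x^i * y^j
where 0 <= i < 5 and 0 <= j < 1.
The number of such monomials is 5 * 1 = 5

5


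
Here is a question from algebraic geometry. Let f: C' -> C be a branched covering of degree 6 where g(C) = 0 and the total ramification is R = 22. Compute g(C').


Riemann-Hurwitz formula: 2g' - 2 = d(2g - 2) + R
Given: d = 6, g = 0, R = 22
2g' - 2 = 6*(2*0 - 2) + 22
2g' - 2 = 6*(-2) + 22
2g' - 2 = -12 + 22 = 10
2g' = 12
g' = 6

6


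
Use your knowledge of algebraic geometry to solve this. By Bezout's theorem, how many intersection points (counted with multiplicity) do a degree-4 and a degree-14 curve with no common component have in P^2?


Bezout's theorem states the intersection count equals the product of degrees.
Intersection count = 4 * 14 = 56

56


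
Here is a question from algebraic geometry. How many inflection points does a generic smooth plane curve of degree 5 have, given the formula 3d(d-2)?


For a general smooth plane curve C of degree d, the inflection points are
the intersection of C with its Hessian curve, which has degree 3(d-2).
By Bezout, the total intersection number is d * 3(d-2) = 5 * 9 = 45.
For a general curve every flex is ordinary, so each contributes
multiplicity 1 to C·Hess(C), and the number of distinct inflection
points is 3d(d-2).
Inflection points = 3*5*(5-2) = 3*5*3 = 45

45


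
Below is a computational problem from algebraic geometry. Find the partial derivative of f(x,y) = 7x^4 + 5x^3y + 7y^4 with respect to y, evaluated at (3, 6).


df/dy = 5*x^3 + 4*7*y^3
At (3,6): 5*3^3 + 4*7*6^3
= 135 + 6048
= 6183

6183


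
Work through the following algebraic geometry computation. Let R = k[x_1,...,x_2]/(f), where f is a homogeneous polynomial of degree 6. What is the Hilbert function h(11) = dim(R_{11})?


For R = k[x_1,...,x_n]/(f) with f homogeneous of degree e:
The Hilbert series is (1 - t^e)/(1 - t)^n.
So h(d) = C(d+n-1, n-1) - C(d-e+n-1, n-1) for d >= e.
With n=2, e=6, d=11:
C(11+2-1, 2-1) = C(12, 1) = 12
C(11-6+2-1, 2-1) = C(6, 1) = 6
h(11) = 12 - 6 = 6

6


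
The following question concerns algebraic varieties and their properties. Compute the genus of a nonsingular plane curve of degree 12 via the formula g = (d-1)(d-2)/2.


Using the genus formula for smooth plane curves:
g = (d-1)(d-2)/2
g = (12-1)(12-2)/2
g = 11*10/2
g = 110/2 = 55

55


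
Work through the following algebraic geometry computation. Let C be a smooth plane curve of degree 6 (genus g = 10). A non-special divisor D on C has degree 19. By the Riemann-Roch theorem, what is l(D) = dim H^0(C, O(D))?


First, compute the genus of a smooth plane curve of degree 6:
g = (d-1)(d-2)/2 = (6-1)(6-2)/2 = 10
For a non-special divisor D (i.e., h^1(D) = 0), Riemann-Roch gives:
l(D) = deg(D) - g + 1
Since deg(D) = 19 >= 2g - 1 = 19, D is non-special.
l(D) = 19 - 10 + 1 = 10

10


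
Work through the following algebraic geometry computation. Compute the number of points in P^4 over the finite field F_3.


P^4(F_3) has (q^(n+1) - 1)/(q - 1) points.
= 3^4 + 3^3 + 3^2 + 3^1 + 3^0
= 81 + 27 + 9 + 3 + 1
= 121

121


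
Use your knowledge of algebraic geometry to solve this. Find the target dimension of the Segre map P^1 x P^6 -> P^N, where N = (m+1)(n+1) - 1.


The Segre embedding maps P^m x P^n into P^N via
all products of coordinates from each factor.
N = (m+1)(n+1) - 1
N = (1+1)(6+1) - 1
N = 2*7 - 1
N = 14 - 1 = 13

13


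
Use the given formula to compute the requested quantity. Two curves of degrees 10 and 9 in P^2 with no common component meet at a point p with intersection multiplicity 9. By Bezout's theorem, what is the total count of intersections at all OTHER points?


By Bezout's theorem, the total intersection number is d1 * d2.
Total = 10 * 9 = 90
Intersection multiplicity at p = 9
Remaining intersections = 90 - 9 = 81

81


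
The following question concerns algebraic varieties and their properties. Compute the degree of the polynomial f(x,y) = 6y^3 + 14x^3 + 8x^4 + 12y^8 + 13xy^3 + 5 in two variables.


Examine each term for its total degree (sum of exponents).
  Term '6y^3' has total degree 0+3 = 3.
  Term '14x^3' has total degree 3+0 = 3.
  Term '8x^4' has total degree 4+0 = 4.
  Term '12y^8' has total degree 0+8 = 8.
  Term '13xy^3' has total degree 1+3 = 4.
  Term '5' has total degree 0+0 = 0.
The maximum total degree among all terms is 8.

8


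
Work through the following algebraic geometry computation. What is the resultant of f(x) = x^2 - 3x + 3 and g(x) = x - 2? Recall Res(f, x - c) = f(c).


For Res(f, x - c), we evaluate f at x = c.
f(2) = 2^2 - 3*2 + 3
= 4 - 6 + 3
= -2 + 3 = 1
Res(f, g) = 1

1


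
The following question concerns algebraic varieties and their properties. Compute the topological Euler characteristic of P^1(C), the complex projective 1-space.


The complex projective space P^1 has one cell in each even real dimension 0, 2, ..., 2.
The cohomology groups are H^{2k}(P^1) = Z for k = 0,...,1, and 0 otherwise.
Euler characteristic = sum of Betti numbers = 1 per even-dimensional cohomology group.
chi(P^1) = 1 + 1 = 2

2


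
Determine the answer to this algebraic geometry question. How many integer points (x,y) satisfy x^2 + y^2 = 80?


Systematically check integer values of x where x^2 <= 80.
For each valid x, check if 80 - x^2 is a perfect square.
x=4: 80 - 16 = 64, sqrt = 8 (valid)
x=8: 80 - 64 = 16, sqrt = 4 (valid)
Total integer solutions found: 8

8


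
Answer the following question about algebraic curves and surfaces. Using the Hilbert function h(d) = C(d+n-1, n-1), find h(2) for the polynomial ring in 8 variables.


The Hilbert function for the polynomial ring in 8 variables is:
h(d) = C(d+n-1, n-1)
h(2) = C(2+8-1, 8-1) = C(9, 7)
= 9! / (7! * 2!)
= 36

36


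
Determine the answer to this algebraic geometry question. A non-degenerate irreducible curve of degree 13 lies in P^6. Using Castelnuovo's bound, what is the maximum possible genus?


Castelnuovo's bound: write d - 1 = m(r-1) + epsilon with 0 <= epsilon < r-1.
d - 1 = 13 - 1 = 12
r - 1 = 6 - 1 = 5
12 = 2*5 + 2, so m = 2, epsilon = 2
pi(d, r) = m(m-1)(r-1)/2 + m*epsilon
= 2*1*5/2 + 2*2
= 10/2 + 4
= 5 + 4 = 9

9


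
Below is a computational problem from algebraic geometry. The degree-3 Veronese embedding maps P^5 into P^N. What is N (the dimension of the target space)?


The Veronese embedding v_d: P^n -> P^N maps each point to all
degree-d monomials in n+1 homogeneous coordinates.
N = C(n+d, d) - 1
N = C(5+3, 3) - 1
N = C(8, 3) - 1
C(8, 3) = 56
N = 56 - 1 = 55

55


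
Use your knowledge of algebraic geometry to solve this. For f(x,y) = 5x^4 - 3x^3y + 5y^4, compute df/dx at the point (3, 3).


df/dx = 4*5*x^3 + 3*(-3)*x^2*y
At (3,3): 4*5*3^3 + 3*(-3)*3^2*3
= 540 - 243
= 297

297


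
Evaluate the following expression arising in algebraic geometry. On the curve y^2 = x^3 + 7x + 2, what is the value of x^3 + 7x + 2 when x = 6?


Compute x^3 + 7x + 2 at x = 6:
x^3 = 6^3 = 216
7*x = 7*6 = 42
Sum: 216 + 42 + 2 = 260

260


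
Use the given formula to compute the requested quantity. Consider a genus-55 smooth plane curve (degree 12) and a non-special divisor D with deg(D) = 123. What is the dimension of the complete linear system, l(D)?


First, compute the genus of a smooth plane curve of degree 12:
g = (d-1)(d-2)/2 = (12-1)(12-2)/2 = 55
For a non-special divisor D (i.e., h^1(D) = 0), Riemann-Roch gives:
l(D) = deg(D) - g + 1
Since deg(D) = 123 >= 2g - 1 = 109, D is non-special.
l(D) = 123 - 55 + 1 = 69

69


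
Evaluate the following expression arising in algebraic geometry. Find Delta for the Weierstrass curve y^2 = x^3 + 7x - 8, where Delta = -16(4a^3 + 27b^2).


Compute each component:
4a^3 = 4*7^3 = 4*343 = 1372
27b^2 = 27*(-8)^2 = 27*64 = 1728
4a^3 + 27b^2 = 1372 + 1728 = 3100
Delta = -16*3100 = -49600

-49600


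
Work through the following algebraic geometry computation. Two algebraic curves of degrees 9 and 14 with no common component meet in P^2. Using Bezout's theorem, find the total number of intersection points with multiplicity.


Bezout's theorem states the intersection count equals the product of degrees.
Intersection count = 9 * 14 = 126

126


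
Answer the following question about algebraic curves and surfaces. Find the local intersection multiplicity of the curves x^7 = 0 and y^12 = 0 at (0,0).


The intersection multiplicity of V(x^a) and V(y^b) at the origin is:
I(O; V(x^7), V(y^12)) = dim_k(k[x,y]/(x^7, y^12))
A basis for k[x,y]/(x^7, y^12) is the set of monomials x^i * y^j
where 0 <= i < 7 and 0 <= j < 12.
The number of such monomials is 7 * 12 = 84

84


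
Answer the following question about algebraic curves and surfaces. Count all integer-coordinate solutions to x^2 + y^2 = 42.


Systematically check integer values of x where x^2 <= 42.
For each valid x, check if 42 - x^2 is a perfect square.
Total integer solutions found: 0

0


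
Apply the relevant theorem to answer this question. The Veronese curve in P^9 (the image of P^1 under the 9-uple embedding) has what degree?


The rational normal curve in P^9 is the image of P^1 under the 9-uple Veronese.
A general hyperplane in P^9 pulls back to a degree-9 form on P^1, which has 9 zeros,
so the curve meets a general hyperplane in 9 points. Degree = 9.

9


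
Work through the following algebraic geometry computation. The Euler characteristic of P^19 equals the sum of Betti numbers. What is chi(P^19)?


The complex projective space P^19 has one cell in each even real dimension 0, 2, ..., 38.
The cohomology groups are H^{2k}(P^19) = Z for k = 0,...,19, and 0 otherwise.
Euler characteristic = sum of Betti numbers = 1 per even-dimensional cohomology group.
chi(P^19) = 19 + 1 = 20

20


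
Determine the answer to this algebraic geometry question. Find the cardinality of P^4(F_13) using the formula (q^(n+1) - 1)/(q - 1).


P^4(F_13) has (q^(n+1) - 1)/(q - 1) points.
= 13^4 + 13^3 + 13^2 + 13^1 + 13^0
= 28561 + 2197 + 169 + 13 + 1
= 30941

30941


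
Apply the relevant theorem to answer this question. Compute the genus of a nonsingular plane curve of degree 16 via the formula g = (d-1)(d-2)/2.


Using the genus formula for smooth plane curves:
g = (d-1)(d-2)/2
g = (16-1)(16-2)/2
g = 15*14/2
g = 210/2 = 105

105


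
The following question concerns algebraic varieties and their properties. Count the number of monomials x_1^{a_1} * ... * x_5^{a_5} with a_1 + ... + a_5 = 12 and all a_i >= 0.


The number of degree-12 monomials in 5 variables is C(d+n-1, n-1).
= C(12+5-1, 5-1) = C(16, 4)
= 1820

1820


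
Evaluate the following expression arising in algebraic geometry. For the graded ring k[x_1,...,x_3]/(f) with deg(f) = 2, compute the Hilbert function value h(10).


For R = k[x_1,...,x_n]/(f) with f homogeneous of degree e:
The Hilbert series is (1 - t^e)/(1 - t)^n.
So h(d) = C(d+n-1, n-1) - C(d-e+n-1, n-1) for d >= e.
With n=3, e=2, d=10:
C(10+3-1, 3-1) = C(12, 2) = 66
C(10-2+3-1, 3-1) = C(10, 2) = 45
h(10) = 66 - 45 = 21

21


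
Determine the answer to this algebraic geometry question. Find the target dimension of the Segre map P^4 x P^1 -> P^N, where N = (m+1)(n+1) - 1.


The Segre embedding maps P^m x P^n into P^N via
all products of coordinates from each factor.
N = (m+1)(n+1) - 1
N = (4+1)(1+1) - 1
N = 5*2 - 1
N = 10 - 1 = 9

9


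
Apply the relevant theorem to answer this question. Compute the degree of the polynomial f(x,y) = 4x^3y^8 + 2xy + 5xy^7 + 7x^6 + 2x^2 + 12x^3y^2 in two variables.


Examine each term for its total degree (sum of exponents).
  Term '4x^3y^8' has total degree 3+8 = 11.
  Term '2xy' has total degree 1+1 = 2.
  Term '5xy^7' has total degree 1+7 = 8.
  Term '7x^6' has total degree 6+0 = 6.
  Term '2x^2' has total degree 2+0 = 2.
  Term '12x^3y^2' has total degree 3+2 = 5.
The maximum total degree among all terms is 11.

11


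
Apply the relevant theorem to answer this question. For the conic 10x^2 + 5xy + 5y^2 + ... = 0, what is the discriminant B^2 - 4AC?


The discriminant of a conic Ax^2 + Bxy + Cy^2 + ... = 0 is B^2 - 4AC.
B^2 = 5^2 = 25
4AC = 4*10*5 = 200
Discriminant = 25 - 200 = -175

-175


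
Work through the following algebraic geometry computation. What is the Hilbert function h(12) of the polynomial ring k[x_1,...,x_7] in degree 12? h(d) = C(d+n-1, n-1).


The Hilbert function for the polynomial ring in 7 variables is:
h(d) = C(d+n-1, n-1)
h(12) = C(12+7-1, 7-1) = C(18, 6)
= 18! / (6! * 12!)
= 18564

18564


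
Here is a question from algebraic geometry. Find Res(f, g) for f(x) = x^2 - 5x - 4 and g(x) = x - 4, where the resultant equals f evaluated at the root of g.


For Res(f, x - c), we evaluate f at x = c.
f(4) = 4^2 - 5*4 - 4
= 16 - 20 - 4
= -4 - 4 = -8
Res(f, g) = -8

-8


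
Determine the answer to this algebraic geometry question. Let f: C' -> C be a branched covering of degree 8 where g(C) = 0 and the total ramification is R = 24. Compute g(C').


Riemann-Hurwitz formula: 2g' - 2 = d(2g - 2) + R
Given: d = 8, g = 0, R = 24
2g' - 2 = 8*(2*0 - 2) + 24
2g' - 2 = 8*(-2) + 24
2g' - 2 = -16 + 24 = 8
2g' = 10
g' = 5

5


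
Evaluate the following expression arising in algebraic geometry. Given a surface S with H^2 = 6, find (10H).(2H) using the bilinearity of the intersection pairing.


Using bilinearity of the intersection pairing on a surface S:
(aH).(bH) = ab * (H.H)
We have H^2 = 6.
D.E = (10H).(2H) = 10*2*6
= 20*6
= 120

120


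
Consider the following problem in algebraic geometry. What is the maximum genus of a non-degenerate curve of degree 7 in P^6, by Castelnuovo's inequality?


Castelnuovo's bound: write d - 1 = m(r-1) + epsilon with 0 <= epsilon < r-1.
d - 1 = 7 - 1 = 6
r - 1 = 6 - 1 = 5
6 = 1*5 + 1, so m = 1, epsilon = 1
pi(d, r) = m(m-1)(r-1)/2 + m*epsilon
= 1*0*5/2 + 1*1
= 0/2 + 1
= 0 + 1 = 1

1


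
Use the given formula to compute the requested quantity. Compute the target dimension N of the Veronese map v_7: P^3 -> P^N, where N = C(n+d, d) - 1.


The Veronese embedding v_d: P^n -> P^N maps each point to all
degree-d monomials in n+1 homogeneous coordinates.
N = C(n+d, d) - 1
N = C(3+7, 7) - 1
N = C(10, 7) - 1
C(10, 7) = 120
N = 120 - 1 = 119

119


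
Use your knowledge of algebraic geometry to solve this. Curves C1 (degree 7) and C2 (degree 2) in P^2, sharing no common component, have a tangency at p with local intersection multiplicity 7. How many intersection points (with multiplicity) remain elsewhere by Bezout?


By Bezout's theorem, the total intersection number is d1 * d2.
Total = 7 * 2 = 14
Intersection multiplicity at p = 7
Remaining intersections = 14 - 7 = 7

7


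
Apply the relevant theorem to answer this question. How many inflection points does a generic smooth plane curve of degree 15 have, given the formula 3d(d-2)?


For a general smooth plane curve C of degree d, the inflection points are
the intersection of C with its Hessian curve, which has degree 3(d-2).
By Bezout, the total intersection number is d * 3(d-2) = 15 * 39 = 585.
For a general curve every flex is ordinary, so each contributes
multiplicity 1 to C·Hess(C), and the number of distinct inflection
points is 3d(d-2).
Inflection points = 3*15*(15-2) = 3*15*13 = 585

585


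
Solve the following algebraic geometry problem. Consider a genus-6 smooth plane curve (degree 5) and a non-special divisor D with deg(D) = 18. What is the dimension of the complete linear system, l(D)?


First, compute the genus of a smooth plane curve of degree 5:
g = (d-1)(d-2)/2 = (5-1)(5-2)/2 = 6
For a non-special divisor D (i.e., h^1(D) = 0), Riemann-Roch gives:
l(D) = deg(D) - g + 1
Since deg(D) = 18 >= 2g - 1 = 11, D is non-special.
l(D) = 18 - 6 + 1 = 13

13


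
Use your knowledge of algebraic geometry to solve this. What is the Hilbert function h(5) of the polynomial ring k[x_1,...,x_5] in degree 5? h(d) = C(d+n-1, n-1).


The Hilbert function for the polynomial ring in 5 variables is:
h(d) = C(d+n-1, n-1)
h(5) = C(5+5-1, 5-1) = C(9, 4)
= 9! / (4! * 5!)
= 126

126


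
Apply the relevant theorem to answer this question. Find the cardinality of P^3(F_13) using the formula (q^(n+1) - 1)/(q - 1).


P^3(F_13) has (q^(n+1) - 1)/(q - 1) points.
= 13^3 + 13^2 + 13^1 + 13^0
= 2197 + 169 + 13 + 1
= 2380

2380


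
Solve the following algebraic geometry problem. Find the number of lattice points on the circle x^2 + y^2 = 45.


Systematically check integer values of x where x^2 <= 45.
For each valid x, check if 45 - x^2 is a perfect square.
x=3: 45 - 9 = 36, sqrt = 6 (valid)
x=6: 45 - 36 = 9, sqrt = 3 (valid)
Total integer solutions found: 8

8


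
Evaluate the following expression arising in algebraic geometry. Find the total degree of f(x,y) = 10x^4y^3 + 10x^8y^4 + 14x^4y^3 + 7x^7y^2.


Examine each term for its total degree (sum of exponents).
  Term '10x^4y^3' has total degree 4+3 = 7.
  Term '10x^8y^4' has total degree 8+4 = 12.
  Term '14x^4y^3' has total degree 4+3 = 7.
  Term '7x^7y^2' has total degree 7+2 = 9.
The maximum total degree among all terms is 12.

12


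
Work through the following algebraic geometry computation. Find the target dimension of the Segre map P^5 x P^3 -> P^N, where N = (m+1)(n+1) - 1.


The Segre embedding maps P^m x P^n into P^N via
all products of coordinates from each factor.
N = (m+1)(n+1) - 1
N = (5+1)(3+1) - 1
N = 6*4 - 1
N = 24 - 1 = 23

23


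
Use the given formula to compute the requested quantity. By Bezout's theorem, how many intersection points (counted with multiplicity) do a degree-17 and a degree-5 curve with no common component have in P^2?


Bezout's theorem states the intersection count equals the product of degrees.
Intersection count = 17 * 5 = 85

85


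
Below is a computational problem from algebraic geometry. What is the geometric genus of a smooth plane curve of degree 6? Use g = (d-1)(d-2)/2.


Using the genus formula for smooth plane curves:
g = (d-1)(d-2)/2
g = (6-1)(6-2)/2
g = 5*4/2
g = 20/2 = 10

10


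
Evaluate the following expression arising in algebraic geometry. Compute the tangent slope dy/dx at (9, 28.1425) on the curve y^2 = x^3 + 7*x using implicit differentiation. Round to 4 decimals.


Using implicit differentiation of y^2 = x^3 + 7*x:
2y * dy/dx = 3x^2 + 7
dy/dx = (3x^2 + 7)/(2y)
Numerator: 3*9^2 + 7 = 250
Denominator: 2*28.1425 = 56.285
dy/dx = 250/56.285 = 4.4417

4.4417


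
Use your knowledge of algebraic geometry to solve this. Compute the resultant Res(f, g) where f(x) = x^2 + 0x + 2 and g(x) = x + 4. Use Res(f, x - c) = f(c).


For Res(f, x - c), we evaluate f at x = c.
f(-4) = (-4)^2 + 0*(-4) + 2
= 16 + 0 + 2
= 16 + 2 = 18
Res(f, g) = 18

18


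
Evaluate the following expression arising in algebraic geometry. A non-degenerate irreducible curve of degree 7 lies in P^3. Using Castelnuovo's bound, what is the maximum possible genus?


Castelnuovo's bound: write d - 1 = m(r-1) + epsilon with 0 <= epsilon < r-1.
d - 1 = 7 - 1 = 6
r - 1 = 3 - 1 = 2
6 = 3*2 + 0, so m = 3, epsilon = 0
pi(d, r) = m(m-1)(r-1)/2 + m*epsilon
= 3*2*2/2 + 3*0
= 12/2 + 0
= 6 + 0 = 6

6


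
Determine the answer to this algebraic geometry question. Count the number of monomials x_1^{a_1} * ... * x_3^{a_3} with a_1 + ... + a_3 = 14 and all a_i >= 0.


The number of degree-14 monomials in 3 variables is C(d+n-1, n-1).
= C(14+3-1, 3-1) = C(16, 2)
= 120

120


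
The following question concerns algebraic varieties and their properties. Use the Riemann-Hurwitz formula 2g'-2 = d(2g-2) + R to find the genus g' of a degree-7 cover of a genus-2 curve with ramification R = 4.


Riemann-Hurwitz formula: 2g' - 2 = d(2g - 2) + R
Given: d = 7, g = 2, R = 4
2g' - 2 = 7*(2*2 - 2) + 4
2g' - 2 = 7*2 + 4
2g' - 2 = 14 + 4 = 18
2g' = 20
g' = 10

10


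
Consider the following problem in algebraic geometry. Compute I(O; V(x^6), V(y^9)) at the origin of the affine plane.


The intersection multiplicity of V(x^a) and V(y^b) at the origin is:
I(O; V(x^6), V(y^9)) = dim_k(k[x,y]/(x^6, y^9))
A basis for k[x,y]/(x^6, y^9) is the set of monomials x^i * y^j
where 0 <= i < 6 and 0 <= j < 9.
The number of such monomials is 6 * 9 = 54

54


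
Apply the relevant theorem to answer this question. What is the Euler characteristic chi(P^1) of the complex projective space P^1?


The complex projective space P^1 has one cell in each even real dimension 0, 2, ..., 2.
The cohomology groups are H^{2k}(P^1) = Z for k = 0,...,1, and 0 otherwise.
Euler characteristic = sum of Betti numbers = 1 per even-dimensional cohomology group.
chi(P^1) = 1 + 1 = 2

2


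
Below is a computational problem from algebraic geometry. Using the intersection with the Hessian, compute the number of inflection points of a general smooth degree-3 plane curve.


For a general smooth plane curve C of degree d, the inflection points are
the intersection of C with its Hessian curve, which has degree 3(d-2).
By Bezout, the total intersection number is d * 3(d-2) = 3 * 3 = 9.
For a general curve every flex is ordinary, so each contributes
multiplicity 1 to C·Hess(C), and the number of distinct inflection
points is 3d(d-2).
Inflection points = 3*3*(3-2) = 3*3*1 = 9

9


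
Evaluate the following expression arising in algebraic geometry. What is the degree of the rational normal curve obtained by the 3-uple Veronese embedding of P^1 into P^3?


The rational normal curve in P^3 is the image of P^1 under the 3-uple Veronese.
A general hyperplane in P^3 pulls back to a degree-3 form on P^1, which has 3 zeros,
so the curve meets a general hyperplane in 3 points. Degree = 3.

3


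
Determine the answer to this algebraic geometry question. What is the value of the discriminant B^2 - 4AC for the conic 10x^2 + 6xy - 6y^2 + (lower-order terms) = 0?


The discriminant of a conic Ax^2 + Bxy + Cy^2 + ... = 0 is B^2 - 4AC.
B^2 = 6^2 = 36
4AC = 4*10*(-6) = -240
Discriminant = 36 + 240 = 276

276


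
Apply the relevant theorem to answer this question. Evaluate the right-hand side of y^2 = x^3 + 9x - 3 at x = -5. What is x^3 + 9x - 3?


Compute x^3 + 9x - 3 at x = -5:
x^3 = (-5)^3 = -125
9*x = 9*(-5) = -45
Sum: -125 - 45 - 3 = -173

-173


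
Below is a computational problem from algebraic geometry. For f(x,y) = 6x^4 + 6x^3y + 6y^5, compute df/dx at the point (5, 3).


df/dx = 4*6*x^3 + 3*6*x^2*y
At (5,3): 4*6*5^3 + 3*6*5^2*3
= 3000 + 1350
= 4350

4350


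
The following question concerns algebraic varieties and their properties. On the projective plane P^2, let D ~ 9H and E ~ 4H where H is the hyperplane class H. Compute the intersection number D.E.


Using bilinearity of the intersection pairing on the projective plane P^2:
(aH).(bH) = ab * (H.H)
We have H^2 = 1 (Bezout).
D.E = (9H).(4H) = 9*4*1
= 36*1
= 36

36


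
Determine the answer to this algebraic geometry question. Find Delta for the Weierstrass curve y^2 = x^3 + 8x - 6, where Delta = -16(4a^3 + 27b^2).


Compute each component:
4a^3 = 4*8^3 = 4*512 = 2048
27b^2 = 27*(-6)^2 = 27*36 = 972
4a^3 + 27b^2 = 2048 + 972 = 3020
Delta = -16*3020 = -48320

-48320


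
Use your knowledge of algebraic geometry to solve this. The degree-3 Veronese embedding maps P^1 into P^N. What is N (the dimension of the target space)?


The Veronese embedding v_d: P^n -> P^N maps each point to all
degree-d monomials in n+1 homogeneous coordinates.
N = C(n+d, d) - 1
N = C(1+3, 3) - 1
N = C(4, 3) - 1
C(4, 3) = 4
N = 4 - 1 = 3

3


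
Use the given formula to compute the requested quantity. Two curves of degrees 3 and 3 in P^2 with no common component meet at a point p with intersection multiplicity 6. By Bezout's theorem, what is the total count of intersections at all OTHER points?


By Bezout's theorem, the total intersection number is d1 * d2.
Total = 3 * 3 = 9
Intersection multiplicity at p = 6
Remaining intersections = 9 - 6 = 3

3


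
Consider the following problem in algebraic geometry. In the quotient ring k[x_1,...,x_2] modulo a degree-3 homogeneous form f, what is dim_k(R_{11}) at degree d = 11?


For R = k[x_1,...,x_n]/(f) with f homogeneous of degree e:
The Hilbert series is (1 - t^e)/(1 - t)^n.
So h(d) = C(d+n-1, n-1) - C(d-e+n-1, n-1) for d >= e.
With n=2, e=3, d=11:
C(11+2-1, 2-1) = C(12, 1) = 12
C(11-3+2-1, 2-1) = C(9, 1) = 9
h(11) = 12 - 9 = 3

3


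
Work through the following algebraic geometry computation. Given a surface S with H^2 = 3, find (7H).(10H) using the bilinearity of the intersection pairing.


Using bilinearity of the intersection pairing on a surface S:
(aH).(bH) = ab * (H.H)
We have H^2 = 3.
D.E = (7H).(10H) = 7*10*3
= 70*3
= 210

210


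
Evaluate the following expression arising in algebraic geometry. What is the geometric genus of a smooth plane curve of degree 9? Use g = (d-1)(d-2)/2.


Using the genus formula for smooth plane curves:
g = (d-1)(d-2)/2
g = (9-1)(9-2)/2
g = 8*7/2
g = 56/2 = 28

28


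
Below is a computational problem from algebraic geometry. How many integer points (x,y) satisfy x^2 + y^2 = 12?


Systematically check integer values of x where x^2 <= 12.
For each valid x, check if 12 - x^2 is a perfect square.
Total integer solutions found: 0

0


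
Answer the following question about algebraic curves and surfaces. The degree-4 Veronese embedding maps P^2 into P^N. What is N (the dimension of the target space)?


The Veronese embedding v_d: P^n -> P^N maps each point to all
degree-d monomials in n+1 homogeneous coordinates.
N = C(n+d, d) - 1
N = C(2+4, 4) - 1
N = C(6, 4) - 1
C(6, 4) = 15
N = 15 - 1 = 14

14


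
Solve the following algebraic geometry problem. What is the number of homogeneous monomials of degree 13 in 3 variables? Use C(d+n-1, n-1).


The number of degree-13 monomials in 3 variables is C(d+n-1, n-1).
= C(13+3-1, 3-1) = C(15, 2)
= 105

105


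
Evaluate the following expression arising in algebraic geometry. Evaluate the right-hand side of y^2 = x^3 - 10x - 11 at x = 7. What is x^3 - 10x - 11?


Compute x^3 - 10x - 11 at x = 7:
x^3 = 7^3 = 343
(-10)*x = (-10)*7 = -70
Sum: 343 - 70 - 11 = 262

262


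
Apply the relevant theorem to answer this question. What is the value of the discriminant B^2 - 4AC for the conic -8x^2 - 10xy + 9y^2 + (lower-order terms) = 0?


The discriminant of a conic Ax^2 + Bxy + Cy^2 + ... = 0 is B^2 - 4AC.
B^2 = (-10)^2 = 100
4AC = 4*(-8)*9 = -288
Discriminant = 100 + 288 = 388

388


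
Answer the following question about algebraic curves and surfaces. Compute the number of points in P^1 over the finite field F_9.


P^1(F_9) has (q^(n+1) - 1)/(q - 1) points.
= 9^1 + 9^0
= 9 + 1
= 10

10


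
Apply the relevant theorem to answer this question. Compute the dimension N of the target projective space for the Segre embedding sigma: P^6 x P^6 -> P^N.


The Segre embedding maps P^m x P^n into P^N via
all products of coordinates from each factor.
N = (m+1)(n+1) - 1
N = (6+1)(6+1) - 1
N = 7*7 - 1
N = 49 - 1 = 48

48


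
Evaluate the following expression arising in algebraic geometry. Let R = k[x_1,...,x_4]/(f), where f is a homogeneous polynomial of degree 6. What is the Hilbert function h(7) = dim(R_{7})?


For R = k[x_1,...,x_n]/(f) with f homogeneous of degree e:
The Hilbert series is (1 - t^e)/(1 - t)^n.
So h(d) = C(d+n-1, n-1) - C(d-e+n-1, n-1) for d >= e.
With n=4, e=6, d=7:
C(7+4-1, 4-1) = C(10, 3) = 120
C(7-6+4-1, 4-1) = C(4, 3) = 4
h(7) = 120 - 4 = 116

116


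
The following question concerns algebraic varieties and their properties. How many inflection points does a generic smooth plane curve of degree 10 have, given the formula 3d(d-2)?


For a general smooth plane curve C of degree d, the inflection points are
the intersection of C with its Hessian curve, which has degree 3(d-2).
By Bezout, the total intersection number is d * 3(d-2) = 10 * 24 = 240.
For a general curve every flex is ordinary, so each contributes
multiplicity 1 to C·Hess(C), and the number of distinct inflection
points is 3d(d-2).
Inflection points = 3*10*(10-2) = 3*10*8 = 240

240


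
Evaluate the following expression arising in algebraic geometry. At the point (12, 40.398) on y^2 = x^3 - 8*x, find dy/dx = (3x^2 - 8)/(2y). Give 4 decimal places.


Using implicit differentiation of y^2 = x^3 - 8*x:
2y * dy/dx = 3x^2 - 8
dy/dx = (3x^2 - 8)/(2y)
Numerator: 3*12^2 - 8 = 424
Denominator: 2*40.398 = 80.796
dy/dx = 424/80.796 = 5.2478

5.2478


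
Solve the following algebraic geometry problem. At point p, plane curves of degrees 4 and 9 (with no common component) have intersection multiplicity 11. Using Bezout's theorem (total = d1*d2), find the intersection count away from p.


By Bezout's theorem, the total intersection number is d1 * d2.
Total = 4 * 9 = 36
Intersection multiplicity at p = 11
Remaining intersections = 36 - 11 = 25

25


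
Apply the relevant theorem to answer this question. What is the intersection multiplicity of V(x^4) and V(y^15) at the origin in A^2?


The intersection multiplicity of V(x^a) and V(y^b) at the origin is:
I(O; V(x^4), V(y^15)) = dim_k(k[x,y]/(x^4, y^15))
A basis for k[x,y]/(x^4, y^15) is the set of monomials x^i * y^j
where 0 <= i < 4 and 0 <= j < 15.
The number of such monomials is 4 * 15 = 60

60


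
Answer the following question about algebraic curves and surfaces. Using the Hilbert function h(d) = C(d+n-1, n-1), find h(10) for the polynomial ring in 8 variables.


The Hilbert function for the polynomial ring in 8 variables is:
h(d) = C(d+n-1, n-1)
h(10) = C(10+8-1, 8-1) = C(17, 7)
= 17! / (7! * 10!)
= 19448

19448


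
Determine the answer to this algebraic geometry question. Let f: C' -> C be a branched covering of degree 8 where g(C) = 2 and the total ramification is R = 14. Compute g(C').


Riemann-Hurwitz formula: 2g' - 2 = d(2g - 2) + R
Given: d = 8, g = 2, R = 14
2g' - 2 = 8*(2*2 - 2) + 14
2g' - 2 = 8*2 + 14
2g' - 2 = 16 + 14 = 30
2g' = 32
g' = 16

16


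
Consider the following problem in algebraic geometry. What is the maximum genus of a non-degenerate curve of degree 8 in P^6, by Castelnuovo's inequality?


Castelnuovo's bound: write d - 1 = m(r-1) + epsilon with 0 <= epsilon < r-1.
d - 1 = 8 - 1 = 7
r - 1 = 6 - 1 = 5
7 = 1*5 + 2, so m = 1, epsilon = 2
pi(d, r) = m(m-1)(r-1)/2 + m*epsilon
= 1*0*5/2 + 1*2
= 0/2 + 2
= 0 + 2 = 2

2


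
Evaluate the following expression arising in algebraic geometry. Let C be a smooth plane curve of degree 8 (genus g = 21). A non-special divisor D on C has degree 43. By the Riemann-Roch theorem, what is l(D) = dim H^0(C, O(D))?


First, compute the genus of a smooth plane curve of degree 8:
g = (d-1)(d-2)/2 = (8-1)(8-2)/2 = 21
For a non-special divisor D (i.e., h^1(D) = 0), Riemann-Roch gives:
l(D) = deg(D) - g + 1
Since deg(D) = 43 >= 2g - 1 = 41, D is non-special.
l(D) = 43 - 21 + 1 = 23

23


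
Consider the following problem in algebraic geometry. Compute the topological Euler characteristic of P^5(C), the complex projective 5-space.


The complex projective space P^5 has one cell in each even real dimension 0, 2, ..., 10.
The cohomology groups are H^{2k}(P^5) = Z for k = 0,...,5, and 0 otherwise.
Euler characteristic = sum of Betti numbers = 1 per even-dimensional cohomology group.
chi(P^5) = 5 + 1 = 6

6


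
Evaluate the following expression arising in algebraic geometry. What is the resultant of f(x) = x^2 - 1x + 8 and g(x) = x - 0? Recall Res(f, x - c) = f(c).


For Res(f, x - c), we evaluate f at x = c.
f(0) = 0^2 - 1*0 + 8
= 0 + 0 + 8
= 0 + 8 = 8
Res(f, g) = 8

8


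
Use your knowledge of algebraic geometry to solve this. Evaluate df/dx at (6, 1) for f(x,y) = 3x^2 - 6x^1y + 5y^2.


df/dx = 2*3*x^1 + 1*(-6)*x^0*y
At (6,1): 2*3*6^1 + 1*(-6)*6^0*1
= 36 - 6
= 30

30


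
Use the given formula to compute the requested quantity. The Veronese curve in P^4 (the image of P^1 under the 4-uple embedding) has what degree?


The rational normal curve in P^4 is the image of P^1 under the 4-uple Veronese.
A general hyperplane in P^4 pulls back to a degree-4 form on P^1, which has 4 zeros,
so the curve meets a general hyperplane in 4 points. Degree = 4.

4


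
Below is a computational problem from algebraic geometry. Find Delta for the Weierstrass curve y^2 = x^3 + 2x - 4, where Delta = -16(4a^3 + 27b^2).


Compute each component:
4a^3 = 4*2^3 = 4*8 = 32
27b^2 = 27*(-4)^2 = 27*16 = 432
4a^3 + 27b^2 = 32 + 432 = 464
Delta = -16*464 = -7424

-7424


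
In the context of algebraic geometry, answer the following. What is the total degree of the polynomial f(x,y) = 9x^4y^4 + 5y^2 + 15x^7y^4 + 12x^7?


Examine each term for its total degree (sum of exponents).
  Term '9x^4y^4' has total degree 4+4 = 8.
  Term '5y^2' has total degree 0+2 = 2.
  Term '15x^7y^4' has total degree 7+4 = 11.
  Term '12x^7' has total degree 7+0 = 7.
The maximum total degree among all terms is 11.

11
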